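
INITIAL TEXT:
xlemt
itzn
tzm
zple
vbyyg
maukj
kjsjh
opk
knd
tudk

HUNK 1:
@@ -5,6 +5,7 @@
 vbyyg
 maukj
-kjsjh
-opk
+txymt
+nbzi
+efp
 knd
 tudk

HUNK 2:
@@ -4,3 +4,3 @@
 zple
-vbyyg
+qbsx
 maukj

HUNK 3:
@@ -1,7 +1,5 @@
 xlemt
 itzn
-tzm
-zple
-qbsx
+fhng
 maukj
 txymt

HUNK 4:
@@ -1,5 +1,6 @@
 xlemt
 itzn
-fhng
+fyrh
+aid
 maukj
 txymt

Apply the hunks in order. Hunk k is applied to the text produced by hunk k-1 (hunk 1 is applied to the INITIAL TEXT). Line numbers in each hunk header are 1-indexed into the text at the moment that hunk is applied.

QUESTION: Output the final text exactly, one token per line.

Answer: xlemt
itzn
fyrh
aid
maukj
txymt
nbzi
efp
knd
tudk

Derivation:
Hunk 1: at line 5 remove [kjsjh,opk] add [txymt,nbzi,efp] -> 11 lines: xlemt itzn tzm zple vbyyg maukj txymt nbzi efp knd tudk
Hunk 2: at line 4 remove [vbyyg] add [qbsx] -> 11 lines: xlemt itzn tzm zple qbsx maukj txymt nbzi efp knd tudk
Hunk 3: at line 1 remove [tzm,zple,qbsx] add [fhng] -> 9 lines: xlemt itzn fhng maukj txymt nbzi efp knd tudk
Hunk 4: at line 1 remove [fhng] add [fyrh,aid] -> 10 lines: xlemt itzn fyrh aid maukj txymt nbzi efp knd tudk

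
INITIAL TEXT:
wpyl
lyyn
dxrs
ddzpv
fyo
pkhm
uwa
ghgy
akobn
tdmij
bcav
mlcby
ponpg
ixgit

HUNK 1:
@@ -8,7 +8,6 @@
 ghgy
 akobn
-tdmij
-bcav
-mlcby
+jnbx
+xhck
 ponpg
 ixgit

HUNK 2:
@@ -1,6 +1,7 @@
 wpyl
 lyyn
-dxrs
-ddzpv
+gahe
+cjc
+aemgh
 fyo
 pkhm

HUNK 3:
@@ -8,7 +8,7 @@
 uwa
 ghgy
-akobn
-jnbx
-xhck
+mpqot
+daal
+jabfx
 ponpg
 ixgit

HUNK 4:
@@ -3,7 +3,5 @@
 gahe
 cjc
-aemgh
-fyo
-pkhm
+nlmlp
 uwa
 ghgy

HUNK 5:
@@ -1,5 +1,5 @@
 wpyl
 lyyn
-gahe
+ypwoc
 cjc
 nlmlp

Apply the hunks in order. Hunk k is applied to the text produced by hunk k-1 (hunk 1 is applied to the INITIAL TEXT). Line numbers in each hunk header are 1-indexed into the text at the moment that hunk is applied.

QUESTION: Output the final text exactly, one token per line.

Hunk 1: at line 8 remove [tdmij,bcav,mlcby] add [jnbx,xhck] -> 13 lines: wpyl lyyn dxrs ddzpv fyo pkhm uwa ghgy akobn jnbx xhck ponpg ixgit
Hunk 2: at line 1 remove [dxrs,ddzpv] add [gahe,cjc,aemgh] -> 14 lines: wpyl lyyn gahe cjc aemgh fyo pkhm uwa ghgy akobn jnbx xhck ponpg ixgit
Hunk 3: at line 8 remove [akobn,jnbx,xhck] add [mpqot,daal,jabfx] -> 14 lines: wpyl lyyn gahe cjc aemgh fyo pkhm uwa ghgy mpqot daal jabfx ponpg ixgit
Hunk 4: at line 3 remove [aemgh,fyo,pkhm] add [nlmlp] -> 12 lines: wpyl lyyn gahe cjc nlmlp uwa ghgy mpqot daal jabfx ponpg ixgit
Hunk 5: at line 1 remove [gahe] add [ypwoc] -> 12 lines: wpyl lyyn ypwoc cjc nlmlp uwa ghgy mpqot daal jabfx ponpg ixgit

Answer: wpyl
lyyn
ypwoc
cjc
nlmlp
uwa
ghgy
mpqot
daal
jabfx
ponpg
ixgit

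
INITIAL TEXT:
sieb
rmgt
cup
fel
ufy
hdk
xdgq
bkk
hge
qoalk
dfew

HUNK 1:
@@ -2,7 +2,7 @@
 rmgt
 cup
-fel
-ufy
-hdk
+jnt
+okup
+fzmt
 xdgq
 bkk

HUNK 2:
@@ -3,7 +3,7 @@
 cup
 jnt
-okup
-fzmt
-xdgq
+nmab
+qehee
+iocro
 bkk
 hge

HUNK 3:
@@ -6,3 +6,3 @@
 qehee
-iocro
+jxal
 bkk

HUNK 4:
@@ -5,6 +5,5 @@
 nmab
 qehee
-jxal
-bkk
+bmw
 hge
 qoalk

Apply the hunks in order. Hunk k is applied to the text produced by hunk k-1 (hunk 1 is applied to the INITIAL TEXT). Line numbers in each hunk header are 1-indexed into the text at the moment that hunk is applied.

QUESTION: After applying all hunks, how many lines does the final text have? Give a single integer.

Answer: 10

Derivation:
Hunk 1: at line 2 remove [fel,ufy,hdk] add [jnt,okup,fzmt] -> 11 lines: sieb rmgt cup jnt okup fzmt xdgq bkk hge qoalk dfew
Hunk 2: at line 3 remove [okup,fzmt,xdgq] add [nmab,qehee,iocro] -> 11 lines: sieb rmgt cup jnt nmab qehee iocro bkk hge qoalk dfew
Hunk 3: at line 6 remove [iocro] add [jxal] -> 11 lines: sieb rmgt cup jnt nmab qehee jxal bkk hge qoalk dfew
Hunk 4: at line 5 remove [jxal,bkk] add [bmw] -> 10 lines: sieb rmgt cup jnt nmab qehee bmw hge qoalk dfew
Final line count: 10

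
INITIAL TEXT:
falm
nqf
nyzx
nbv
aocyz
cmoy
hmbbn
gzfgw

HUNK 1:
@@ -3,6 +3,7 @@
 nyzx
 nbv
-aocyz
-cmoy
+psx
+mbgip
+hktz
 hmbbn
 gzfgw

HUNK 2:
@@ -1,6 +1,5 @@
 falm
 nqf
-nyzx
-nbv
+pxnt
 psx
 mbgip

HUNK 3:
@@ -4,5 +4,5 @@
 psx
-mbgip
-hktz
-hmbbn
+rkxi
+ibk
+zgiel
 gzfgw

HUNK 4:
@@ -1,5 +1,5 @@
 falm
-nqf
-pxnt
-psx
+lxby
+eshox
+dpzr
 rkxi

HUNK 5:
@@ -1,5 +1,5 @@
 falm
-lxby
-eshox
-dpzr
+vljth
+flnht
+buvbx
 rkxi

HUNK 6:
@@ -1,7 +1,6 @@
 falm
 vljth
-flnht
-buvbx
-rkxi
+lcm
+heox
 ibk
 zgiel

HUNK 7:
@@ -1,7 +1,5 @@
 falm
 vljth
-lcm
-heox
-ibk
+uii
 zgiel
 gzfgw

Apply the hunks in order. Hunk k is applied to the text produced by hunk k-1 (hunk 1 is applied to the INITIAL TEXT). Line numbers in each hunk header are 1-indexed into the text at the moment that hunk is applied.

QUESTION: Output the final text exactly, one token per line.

Hunk 1: at line 3 remove [aocyz,cmoy] add [psx,mbgip,hktz] -> 9 lines: falm nqf nyzx nbv psx mbgip hktz hmbbn gzfgw
Hunk 2: at line 1 remove [nyzx,nbv] add [pxnt] -> 8 lines: falm nqf pxnt psx mbgip hktz hmbbn gzfgw
Hunk 3: at line 4 remove [mbgip,hktz,hmbbn] add [rkxi,ibk,zgiel] -> 8 lines: falm nqf pxnt psx rkxi ibk zgiel gzfgw
Hunk 4: at line 1 remove [nqf,pxnt,psx] add [lxby,eshox,dpzr] -> 8 lines: falm lxby eshox dpzr rkxi ibk zgiel gzfgw
Hunk 5: at line 1 remove [lxby,eshox,dpzr] add [vljth,flnht,buvbx] -> 8 lines: falm vljth flnht buvbx rkxi ibk zgiel gzfgw
Hunk 6: at line 1 remove [flnht,buvbx,rkxi] add [lcm,heox] -> 7 lines: falm vljth lcm heox ibk zgiel gzfgw
Hunk 7: at line 1 remove [lcm,heox,ibk] add [uii] -> 5 lines: falm vljth uii zgiel gzfgw

Answer: falm
vljth
uii
zgiel
gzfgw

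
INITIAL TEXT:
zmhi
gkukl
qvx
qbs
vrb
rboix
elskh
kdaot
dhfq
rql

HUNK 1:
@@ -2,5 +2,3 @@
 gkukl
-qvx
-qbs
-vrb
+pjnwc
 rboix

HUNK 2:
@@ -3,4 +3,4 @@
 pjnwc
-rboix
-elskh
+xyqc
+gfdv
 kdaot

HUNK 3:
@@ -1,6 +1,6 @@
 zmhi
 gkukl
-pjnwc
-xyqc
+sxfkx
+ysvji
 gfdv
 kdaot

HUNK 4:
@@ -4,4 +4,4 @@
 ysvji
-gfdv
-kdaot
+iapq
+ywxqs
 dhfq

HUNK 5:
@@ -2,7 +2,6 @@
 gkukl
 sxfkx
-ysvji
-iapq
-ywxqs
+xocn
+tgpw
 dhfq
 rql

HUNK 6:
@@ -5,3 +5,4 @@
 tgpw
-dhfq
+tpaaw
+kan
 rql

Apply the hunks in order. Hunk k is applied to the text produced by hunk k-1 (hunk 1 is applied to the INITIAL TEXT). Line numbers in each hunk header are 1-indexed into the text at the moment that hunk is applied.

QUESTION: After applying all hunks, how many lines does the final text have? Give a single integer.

Hunk 1: at line 2 remove [qvx,qbs,vrb] add [pjnwc] -> 8 lines: zmhi gkukl pjnwc rboix elskh kdaot dhfq rql
Hunk 2: at line 3 remove [rboix,elskh] add [xyqc,gfdv] -> 8 lines: zmhi gkukl pjnwc xyqc gfdv kdaot dhfq rql
Hunk 3: at line 1 remove [pjnwc,xyqc] add [sxfkx,ysvji] -> 8 lines: zmhi gkukl sxfkx ysvji gfdv kdaot dhfq rql
Hunk 4: at line 4 remove [gfdv,kdaot] add [iapq,ywxqs] -> 8 lines: zmhi gkukl sxfkx ysvji iapq ywxqs dhfq rql
Hunk 5: at line 2 remove [ysvji,iapq,ywxqs] add [xocn,tgpw] -> 7 lines: zmhi gkukl sxfkx xocn tgpw dhfq rql
Hunk 6: at line 5 remove [dhfq] add [tpaaw,kan] -> 8 lines: zmhi gkukl sxfkx xocn tgpw tpaaw kan rql
Final line count: 8

Answer: 8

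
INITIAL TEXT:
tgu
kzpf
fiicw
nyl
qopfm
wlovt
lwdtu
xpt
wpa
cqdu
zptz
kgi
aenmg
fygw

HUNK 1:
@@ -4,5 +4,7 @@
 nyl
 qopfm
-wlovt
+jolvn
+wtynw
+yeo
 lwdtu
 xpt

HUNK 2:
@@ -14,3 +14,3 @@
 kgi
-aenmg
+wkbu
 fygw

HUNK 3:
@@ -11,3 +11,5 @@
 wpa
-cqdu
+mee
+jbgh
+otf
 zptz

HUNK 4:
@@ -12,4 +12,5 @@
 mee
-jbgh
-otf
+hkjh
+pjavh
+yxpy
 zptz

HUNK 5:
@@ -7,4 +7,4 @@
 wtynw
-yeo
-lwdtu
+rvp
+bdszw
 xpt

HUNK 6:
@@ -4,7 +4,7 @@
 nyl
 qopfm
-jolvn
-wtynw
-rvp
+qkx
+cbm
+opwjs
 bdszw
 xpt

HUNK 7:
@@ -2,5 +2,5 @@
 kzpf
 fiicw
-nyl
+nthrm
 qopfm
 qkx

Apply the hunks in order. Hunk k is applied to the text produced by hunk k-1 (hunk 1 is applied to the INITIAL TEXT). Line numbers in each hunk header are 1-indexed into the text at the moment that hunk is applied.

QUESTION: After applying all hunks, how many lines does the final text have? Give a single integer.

Hunk 1: at line 4 remove [wlovt] add [jolvn,wtynw,yeo] -> 16 lines: tgu kzpf fiicw nyl qopfm jolvn wtynw yeo lwdtu xpt wpa cqdu zptz kgi aenmg fygw
Hunk 2: at line 14 remove [aenmg] add [wkbu] -> 16 lines: tgu kzpf fiicw nyl qopfm jolvn wtynw yeo lwdtu xpt wpa cqdu zptz kgi wkbu fygw
Hunk 3: at line 11 remove [cqdu] add [mee,jbgh,otf] -> 18 lines: tgu kzpf fiicw nyl qopfm jolvn wtynw yeo lwdtu xpt wpa mee jbgh otf zptz kgi wkbu fygw
Hunk 4: at line 12 remove [jbgh,otf] add [hkjh,pjavh,yxpy] -> 19 lines: tgu kzpf fiicw nyl qopfm jolvn wtynw yeo lwdtu xpt wpa mee hkjh pjavh yxpy zptz kgi wkbu fygw
Hunk 5: at line 7 remove [yeo,lwdtu] add [rvp,bdszw] -> 19 lines: tgu kzpf fiicw nyl qopfm jolvn wtynw rvp bdszw xpt wpa mee hkjh pjavh yxpy zptz kgi wkbu fygw
Hunk 6: at line 4 remove [jolvn,wtynw,rvp] add [qkx,cbm,opwjs] -> 19 lines: tgu kzpf fiicw nyl qopfm qkx cbm opwjs bdszw xpt wpa mee hkjh pjavh yxpy zptz kgi wkbu fygw
Hunk 7: at line 2 remove [nyl] add [nthrm] -> 19 lines: tgu kzpf fiicw nthrm qopfm qkx cbm opwjs bdszw xpt wpa mee hkjh pjavh yxpy zptz kgi wkbu fygw
Final line count: 19

Answer: 19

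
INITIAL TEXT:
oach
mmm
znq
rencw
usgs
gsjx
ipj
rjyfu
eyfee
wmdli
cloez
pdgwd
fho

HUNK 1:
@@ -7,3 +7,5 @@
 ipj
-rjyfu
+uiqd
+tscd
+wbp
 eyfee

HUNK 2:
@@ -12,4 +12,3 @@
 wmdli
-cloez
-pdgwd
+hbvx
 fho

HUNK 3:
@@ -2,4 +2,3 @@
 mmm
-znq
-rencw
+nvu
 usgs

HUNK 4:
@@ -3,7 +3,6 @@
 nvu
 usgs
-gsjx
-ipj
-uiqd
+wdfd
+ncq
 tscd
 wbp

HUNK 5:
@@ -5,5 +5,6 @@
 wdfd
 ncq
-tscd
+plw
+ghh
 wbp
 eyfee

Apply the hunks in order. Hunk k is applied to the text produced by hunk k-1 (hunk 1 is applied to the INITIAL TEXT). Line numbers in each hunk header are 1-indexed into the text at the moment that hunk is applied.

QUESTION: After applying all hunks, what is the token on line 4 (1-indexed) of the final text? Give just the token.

Hunk 1: at line 7 remove [rjyfu] add [uiqd,tscd,wbp] -> 15 lines: oach mmm znq rencw usgs gsjx ipj uiqd tscd wbp eyfee wmdli cloez pdgwd fho
Hunk 2: at line 12 remove [cloez,pdgwd] add [hbvx] -> 14 lines: oach mmm znq rencw usgs gsjx ipj uiqd tscd wbp eyfee wmdli hbvx fho
Hunk 3: at line 2 remove [znq,rencw] add [nvu] -> 13 lines: oach mmm nvu usgs gsjx ipj uiqd tscd wbp eyfee wmdli hbvx fho
Hunk 4: at line 3 remove [gsjx,ipj,uiqd] add [wdfd,ncq] -> 12 lines: oach mmm nvu usgs wdfd ncq tscd wbp eyfee wmdli hbvx fho
Hunk 5: at line 5 remove [tscd] add [plw,ghh] -> 13 lines: oach mmm nvu usgs wdfd ncq plw ghh wbp eyfee wmdli hbvx fho
Final line 4: usgs

Answer: usgs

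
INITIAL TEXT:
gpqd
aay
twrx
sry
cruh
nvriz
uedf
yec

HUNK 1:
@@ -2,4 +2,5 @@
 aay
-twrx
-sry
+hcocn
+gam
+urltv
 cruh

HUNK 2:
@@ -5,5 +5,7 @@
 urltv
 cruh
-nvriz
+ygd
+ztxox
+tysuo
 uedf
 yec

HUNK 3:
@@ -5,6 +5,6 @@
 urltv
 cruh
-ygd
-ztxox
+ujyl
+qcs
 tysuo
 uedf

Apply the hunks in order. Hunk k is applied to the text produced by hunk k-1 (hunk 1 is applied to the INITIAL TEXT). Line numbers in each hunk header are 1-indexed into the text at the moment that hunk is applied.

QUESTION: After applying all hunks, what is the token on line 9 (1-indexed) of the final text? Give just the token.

Hunk 1: at line 2 remove [twrx,sry] add [hcocn,gam,urltv] -> 9 lines: gpqd aay hcocn gam urltv cruh nvriz uedf yec
Hunk 2: at line 5 remove [nvriz] add [ygd,ztxox,tysuo] -> 11 lines: gpqd aay hcocn gam urltv cruh ygd ztxox tysuo uedf yec
Hunk 3: at line 5 remove [ygd,ztxox] add [ujyl,qcs] -> 11 lines: gpqd aay hcocn gam urltv cruh ujyl qcs tysuo uedf yec
Final line 9: tysuo

Answer: tysuo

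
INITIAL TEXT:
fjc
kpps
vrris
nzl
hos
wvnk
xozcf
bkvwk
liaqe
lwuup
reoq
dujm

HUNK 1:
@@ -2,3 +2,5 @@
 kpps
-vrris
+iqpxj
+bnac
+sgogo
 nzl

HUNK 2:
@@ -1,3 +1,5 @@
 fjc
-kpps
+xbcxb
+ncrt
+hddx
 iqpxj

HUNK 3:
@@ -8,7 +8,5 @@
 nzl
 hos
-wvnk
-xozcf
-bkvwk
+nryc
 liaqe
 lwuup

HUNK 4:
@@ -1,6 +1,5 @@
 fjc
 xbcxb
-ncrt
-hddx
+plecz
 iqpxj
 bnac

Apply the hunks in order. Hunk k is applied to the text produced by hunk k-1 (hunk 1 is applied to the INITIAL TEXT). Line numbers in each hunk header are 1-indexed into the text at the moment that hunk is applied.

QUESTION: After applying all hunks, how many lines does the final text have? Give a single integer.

Hunk 1: at line 2 remove [vrris] add [iqpxj,bnac,sgogo] -> 14 lines: fjc kpps iqpxj bnac sgogo nzl hos wvnk xozcf bkvwk liaqe lwuup reoq dujm
Hunk 2: at line 1 remove [kpps] add [xbcxb,ncrt,hddx] -> 16 lines: fjc xbcxb ncrt hddx iqpxj bnac sgogo nzl hos wvnk xozcf bkvwk liaqe lwuup reoq dujm
Hunk 3: at line 8 remove [wvnk,xozcf,bkvwk] add [nryc] -> 14 lines: fjc xbcxb ncrt hddx iqpxj bnac sgogo nzl hos nryc liaqe lwuup reoq dujm
Hunk 4: at line 1 remove [ncrt,hddx] add [plecz] -> 13 lines: fjc xbcxb plecz iqpxj bnac sgogo nzl hos nryc liaqe lwuup reoq dujm
Final line count: 13

Answer: 13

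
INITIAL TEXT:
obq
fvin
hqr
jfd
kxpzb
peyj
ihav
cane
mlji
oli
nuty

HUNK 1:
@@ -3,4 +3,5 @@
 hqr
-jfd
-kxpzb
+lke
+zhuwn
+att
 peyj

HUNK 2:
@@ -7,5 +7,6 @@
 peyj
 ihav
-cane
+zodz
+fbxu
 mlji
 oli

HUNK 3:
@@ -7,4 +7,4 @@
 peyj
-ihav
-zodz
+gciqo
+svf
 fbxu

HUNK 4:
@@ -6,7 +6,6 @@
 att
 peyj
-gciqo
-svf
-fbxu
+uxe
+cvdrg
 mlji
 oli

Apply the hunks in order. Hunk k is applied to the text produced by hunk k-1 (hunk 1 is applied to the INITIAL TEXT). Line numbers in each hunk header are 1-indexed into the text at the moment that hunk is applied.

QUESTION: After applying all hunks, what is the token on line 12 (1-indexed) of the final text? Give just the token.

Hunk 1: at line 3 remove [jfd,kxpzb] add [lke,zhuwn,att] -> 12 lines: obq fvin hqr lke zhuwn att peyj ihav cane mlji oli nuty
Hunk 2: at line 7 remove [cane] add [zodz,fbxu] -> 13 lines: obq fvin hqr lke zhuwn att peyj ihav zodz fbxu mlji oli nuty
Hunk 3: at line 7 remove [ihav,zodz] add [gciqo,svf] -> 13 lines: obq fvin hqr lke zhuwn att peyj gciqo svf fbxu mlji oli nuty
Hunk 4: at line 6 remove [gciqo,svf,fbxu] add [uxe,cvdrg] -> 12 lines: obq fvin hqr lke zhuwn att peyj uxe cvdrg mlji oli nuty
Final line 12: nuty

Answer: nuty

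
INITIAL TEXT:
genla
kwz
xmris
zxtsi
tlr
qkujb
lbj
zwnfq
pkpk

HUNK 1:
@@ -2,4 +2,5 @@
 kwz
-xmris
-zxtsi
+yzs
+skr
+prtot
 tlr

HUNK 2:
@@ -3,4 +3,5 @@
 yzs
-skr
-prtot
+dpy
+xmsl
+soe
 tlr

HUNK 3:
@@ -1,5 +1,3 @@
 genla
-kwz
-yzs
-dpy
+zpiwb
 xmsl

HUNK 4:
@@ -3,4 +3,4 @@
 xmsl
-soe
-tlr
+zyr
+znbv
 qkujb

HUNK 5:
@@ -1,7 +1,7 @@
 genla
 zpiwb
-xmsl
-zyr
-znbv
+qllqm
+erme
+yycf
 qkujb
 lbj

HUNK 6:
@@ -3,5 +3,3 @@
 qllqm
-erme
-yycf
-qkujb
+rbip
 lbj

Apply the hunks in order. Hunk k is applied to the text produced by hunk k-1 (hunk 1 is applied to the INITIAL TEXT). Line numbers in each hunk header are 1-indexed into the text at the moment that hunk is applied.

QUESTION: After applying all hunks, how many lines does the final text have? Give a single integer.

Answer: 7

Derivation:
Hunk 1: at line 2 remove [xmris,zxtsi] add [yzs,skr,prtot] -> 10 lines: genla kwz yzs skr prtot tlr qkujb lbj zwnfq pkpk
Hunk 2: at line 3 remove [skr,prtot] add [dpy,xmsl,soe] -> 11 lines: genla kwz yzs dpy xmsl soe tlr qkujb lbj zwnfq pkpk
Hunk 3: at line 1 remove [kwz,yzs,dpy] add [zpiwb] -> 9 lines: genla zpiwb xmsl soe tlr qkujb lbj zwnfq pkpk
Hunk 4: at line 3 remove [soe,tlr] add [zyr,znbv] -> 9 lines: genla zpiwb xmsl zyr znbv qkujb lbj zwnfq pkpk
Hunk 5: at line 1 remove [xmsl,zyr,znbv] add [qllqm,erme,yycf] -> 9 lines: genla zpiwb qllqm erme yycf qkujb lbj zwnfq pkpk
Hunk 6: at line 3 remove [erme,yycf,qkujb] add [rbip] -> 7 lines: genla zpiwb qllqm rbip lbj zwnfq pkpk
Final line count: 7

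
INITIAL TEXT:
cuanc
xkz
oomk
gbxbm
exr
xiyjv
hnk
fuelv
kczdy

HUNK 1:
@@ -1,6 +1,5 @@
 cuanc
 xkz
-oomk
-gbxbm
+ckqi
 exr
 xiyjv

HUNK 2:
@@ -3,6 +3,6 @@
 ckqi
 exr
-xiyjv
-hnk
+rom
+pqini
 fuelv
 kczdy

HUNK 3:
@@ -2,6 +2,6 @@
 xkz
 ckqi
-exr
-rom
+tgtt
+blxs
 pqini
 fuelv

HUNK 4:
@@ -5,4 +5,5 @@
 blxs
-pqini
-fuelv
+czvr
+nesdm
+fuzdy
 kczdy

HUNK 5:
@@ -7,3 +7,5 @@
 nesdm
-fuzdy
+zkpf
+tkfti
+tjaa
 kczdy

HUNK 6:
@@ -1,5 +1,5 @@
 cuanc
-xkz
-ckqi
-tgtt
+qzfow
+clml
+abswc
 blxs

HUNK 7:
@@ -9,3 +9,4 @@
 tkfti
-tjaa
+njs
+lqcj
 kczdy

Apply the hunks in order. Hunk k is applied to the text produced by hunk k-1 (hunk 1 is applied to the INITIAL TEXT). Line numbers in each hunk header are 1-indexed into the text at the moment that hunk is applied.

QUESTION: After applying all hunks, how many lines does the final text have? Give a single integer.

Answer: 12

Derivation:
Hunk 1: at line 1 remove [oomk,gbxbm] add [ckqi] -> 8 lines: cuanc xkz ckqi exr xiyjv hnk fuelv kczdy
Hunk 2: at line 3 remove [xiyjv,hnk] add [rom,pqini] -> 8 lines: cuanc xkz ckqi exr rom pqini fuelv kczdy
Hunk 3: at line 2 remove [exr,rom] add [tgtt,blxs] -> 8 lines: cuanc xkz ckqi tgtt blxs pqini fuelv kczdy
Hunk 4: at line 5 remove [pqini,fuelv] add [czvr,nesdm,fuzdy] -> 9 lines: cuanc xkz ckqi tgtt blxs czvr nesdm fuzdy kczdy
Hunk 5: at line 7 remove [fuzdy] add [zkpf,tkfti,tjaa] -> 11 lines: cuanc xkz ckqi tgtt blxs czvr nesdm zkpf tkfti tjaa kczdy
Hunk 6: at line 1 remove [xkz,ckqi,tgtt] add [qzfow,clml,abswc] -> 11 lines: cuanc qzfow clml abswc blxs czvr nesdm zkpf tkfti tjaa kczdy
Hunk 7: at line 9 remove [tjaa] add [njs,lqcj] -> 12 lines: cuanc qzfow clml abswc blxs czvr nesdm zkpf tkfti njs lqcj kczdy
Final line count: 12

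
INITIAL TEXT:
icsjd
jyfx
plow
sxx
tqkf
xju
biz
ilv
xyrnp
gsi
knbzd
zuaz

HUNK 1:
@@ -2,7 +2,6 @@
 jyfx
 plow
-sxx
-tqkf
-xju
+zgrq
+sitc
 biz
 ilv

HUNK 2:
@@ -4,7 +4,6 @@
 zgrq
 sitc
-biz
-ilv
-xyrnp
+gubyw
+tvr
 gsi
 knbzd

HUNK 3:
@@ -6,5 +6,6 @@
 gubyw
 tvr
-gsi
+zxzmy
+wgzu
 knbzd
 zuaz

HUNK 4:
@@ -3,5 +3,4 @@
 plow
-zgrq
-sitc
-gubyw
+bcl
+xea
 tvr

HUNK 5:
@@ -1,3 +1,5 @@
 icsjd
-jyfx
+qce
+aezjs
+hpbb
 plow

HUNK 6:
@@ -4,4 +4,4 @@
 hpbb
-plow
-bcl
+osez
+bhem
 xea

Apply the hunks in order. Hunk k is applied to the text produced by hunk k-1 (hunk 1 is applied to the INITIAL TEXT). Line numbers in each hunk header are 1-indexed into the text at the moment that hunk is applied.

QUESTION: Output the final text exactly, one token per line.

Hunk 1: at line 2 remove [sxx,tqkf,xju] add [zgrq,sitc] -> 11 lines: icsjd jyfx plow zgrq sitc biz ilv xyrnp gsi knbzd zuaz
Hunk 2: at line 4 remove [biz,ilv,xyrnp] add [gubyw,tvr] -> 10 lines: icsjd jyfx plow zgrq sitc gubyw tvr gsi knbzd zuaz
Hunk 3: at line 6 remove [gsi] add [zxzmy,wgzu] -> 11 lines: icsjd jyfx plow zgrq sitc gubyw tvr zxzmy wgzu knbzd zuaz
Hunk 4: at line 3 remove [zgrq,sitc,gubyw] add [bcl,xea] -> 10 lines: icsjd jyfx plow bcl xea tvr zxzmy wgzu knbzd zuaz
Hunk 5: at line 1 remove [jyfx] add [qce,aezjs,hpbb] -> 12 lines: icsjd qce aezjs hpbb plow bcl xea tvr zxzmy wgzu knbzd zuaz
Hunk 6: at line 4 remove [plow,bcl] add [osez,bhem] -> 12 lines: icsjd qce aezjs hpbb osez bhem xea tvr zxzmy wgzu knbzd zuaz

Answer: icsjd
qce
aezjs
hpbb
osez
bhem
xea
tvr
zxzmy
wgzu
knbzd
zuaz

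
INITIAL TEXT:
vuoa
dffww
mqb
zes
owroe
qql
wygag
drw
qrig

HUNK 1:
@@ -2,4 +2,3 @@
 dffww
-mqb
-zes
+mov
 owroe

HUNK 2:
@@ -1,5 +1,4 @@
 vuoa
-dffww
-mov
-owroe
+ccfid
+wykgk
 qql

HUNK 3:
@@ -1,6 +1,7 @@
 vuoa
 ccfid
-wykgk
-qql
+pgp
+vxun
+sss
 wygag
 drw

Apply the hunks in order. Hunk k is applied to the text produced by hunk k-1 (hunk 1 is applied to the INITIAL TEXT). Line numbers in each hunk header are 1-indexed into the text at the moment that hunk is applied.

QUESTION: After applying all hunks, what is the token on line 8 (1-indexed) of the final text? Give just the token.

Hunk 1: at line 2 remove [mqb,zes] add [mov] -> 8 lines: vuoa dffww mov owroe qql wygag drw qrig
Hunk 2: at line 1 remove [dffww,mov,owroe] add [ccfid,wykgk] -> 7 lines: vuoa ccfid wykgk qql wygag drw qrig
Hunk 3: at line 1 remove [wykgk,qql] add [pgp,vxun,sss] -> 8 lines: vuoa ccfid pgp vxun sss wygag drw qrig
Final line 8: qrig

Answer: qrig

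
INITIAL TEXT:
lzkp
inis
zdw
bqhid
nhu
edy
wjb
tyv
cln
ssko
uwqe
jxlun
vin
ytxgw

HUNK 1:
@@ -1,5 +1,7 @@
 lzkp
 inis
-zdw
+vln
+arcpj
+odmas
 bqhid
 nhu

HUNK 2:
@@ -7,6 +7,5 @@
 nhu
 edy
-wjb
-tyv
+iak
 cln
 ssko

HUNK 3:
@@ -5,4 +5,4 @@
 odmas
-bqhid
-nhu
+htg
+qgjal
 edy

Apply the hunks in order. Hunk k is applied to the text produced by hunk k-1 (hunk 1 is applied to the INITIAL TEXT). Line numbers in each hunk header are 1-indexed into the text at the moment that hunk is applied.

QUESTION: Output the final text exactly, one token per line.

Hunk 1: at line 1 remove [zdw] add [vln,arcpj,odmas] -> 16 lines: lzkp inis vln arcpj odmas bqhid nhu edy wjb tyv cln ssko uwqe jxlun vin ytxgw
Hunk 2: at line 7 remove [wjb,tyv] add [iak] -> 15 lines: lzkp inis vln arcpj odmas bqhid nhu edy iak cln ssko uwqe jxlun vin ytxgw
Hunk 3: at line 5 remove [bqhid,nhu] add [htg,qgjal] -> 15 lines: lzkp inis vln arcpj odmas htg qgjal edy iak cln ssko uwqe jxlun vin ytxgw

Answer: lzkp
inis
vln
arcpj
odmas
htg
qgjal
edy
iak
cln
ssko
uwqe
jxlun
vin
ytxgw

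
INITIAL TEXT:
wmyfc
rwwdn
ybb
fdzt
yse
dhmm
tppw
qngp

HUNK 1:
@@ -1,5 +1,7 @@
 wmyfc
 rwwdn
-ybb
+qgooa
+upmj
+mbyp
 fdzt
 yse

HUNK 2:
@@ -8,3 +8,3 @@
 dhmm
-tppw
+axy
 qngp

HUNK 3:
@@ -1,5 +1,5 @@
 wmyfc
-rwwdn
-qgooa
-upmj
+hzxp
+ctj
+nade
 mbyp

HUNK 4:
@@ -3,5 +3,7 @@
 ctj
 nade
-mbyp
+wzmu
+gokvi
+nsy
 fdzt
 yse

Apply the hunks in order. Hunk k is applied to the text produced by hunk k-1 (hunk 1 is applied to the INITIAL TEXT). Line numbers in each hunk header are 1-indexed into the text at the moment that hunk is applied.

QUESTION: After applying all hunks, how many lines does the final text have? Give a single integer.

Hunk 1: at line 1 remove [ybb] add [qgooa,upmj,mbyp] -> 10 lines: wmyfc rwwdn qgooa upmj mbyp fdzt yse dhmm tppw qngp
Hunk 2: at line 8 remove [tppw] add [axy] -> 10 lines: wmyfc rwwdn qgooa upmj mbyp fdzt yse dhmm axy qngp
Hunk 3: at line 1 remove [rwwdn,qgooa,upmj] add [hzxp,ctj,nade] -> 10 lines: wmyfc hzxp ctj nade mbyp fdzt yse dhmm axy qngp
Hunk 4: at line 3 remove [mbyp] add [wzmu,gokvi,nsy] -> 12 lines: wmyfc hzxp ctj nade wzmu gokvi nsy fdzt yse dhmm axy qngp
Final line count: 12

Answer: 12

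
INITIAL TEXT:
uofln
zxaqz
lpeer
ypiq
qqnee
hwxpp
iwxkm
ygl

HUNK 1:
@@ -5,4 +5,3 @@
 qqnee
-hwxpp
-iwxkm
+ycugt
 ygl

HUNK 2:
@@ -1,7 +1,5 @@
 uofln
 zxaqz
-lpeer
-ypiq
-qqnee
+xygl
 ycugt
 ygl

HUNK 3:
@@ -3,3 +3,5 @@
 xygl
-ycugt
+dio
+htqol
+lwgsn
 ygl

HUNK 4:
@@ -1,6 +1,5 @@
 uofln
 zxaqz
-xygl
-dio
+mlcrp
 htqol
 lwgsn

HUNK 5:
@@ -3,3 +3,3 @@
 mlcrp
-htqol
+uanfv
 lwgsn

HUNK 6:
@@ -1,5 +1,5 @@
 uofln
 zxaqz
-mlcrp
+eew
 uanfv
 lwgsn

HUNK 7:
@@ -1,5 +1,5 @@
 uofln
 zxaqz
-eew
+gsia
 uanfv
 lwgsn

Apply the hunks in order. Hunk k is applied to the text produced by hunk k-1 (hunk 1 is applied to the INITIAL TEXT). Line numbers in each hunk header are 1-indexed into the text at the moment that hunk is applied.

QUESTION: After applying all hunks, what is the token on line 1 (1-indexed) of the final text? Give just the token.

Hunk 1: at line 5 remove [hwxpp,iwxkm] add [ycugt] -> 7 lines: uofln zxaqz lpeer ypiq qqnee ycugt ygl
Hunk 2: at line 1 remove [lpeer,ypiq,qqnee] add [xygl] -> 5 lines: uofln zxaqz xygl ycugt ygl
Hunk 3: at line 3 remove [ycugt] add [dio,htqol,lwgsn] -> 7 lines: uofln zxaqz xygl dio htqol lwgsn ygl
Hunk 4: at line 1 remove [xygl,dio] add [mlcrp] -> 6 lines: uofln zxaqz mlcrp htqol lwgsn ygl
Hunk 5: at line 3 remove [htqol] add [uanfv] -> 6 lines: uofln zxaqz mlcrp uanfv lwgsn ygl
Hunk 6: at line 1 remove [mlcrp] add [eew] -> 6 lines: uofln zxaqz eew uanfv lwgsn ygl
Hunk 7: at line 1 remove [eew] add [gsia] -> 6 lines: uofln zxaqz gsia uanfv lwgsn ygl
Final line 1: uofln

Answer: uofln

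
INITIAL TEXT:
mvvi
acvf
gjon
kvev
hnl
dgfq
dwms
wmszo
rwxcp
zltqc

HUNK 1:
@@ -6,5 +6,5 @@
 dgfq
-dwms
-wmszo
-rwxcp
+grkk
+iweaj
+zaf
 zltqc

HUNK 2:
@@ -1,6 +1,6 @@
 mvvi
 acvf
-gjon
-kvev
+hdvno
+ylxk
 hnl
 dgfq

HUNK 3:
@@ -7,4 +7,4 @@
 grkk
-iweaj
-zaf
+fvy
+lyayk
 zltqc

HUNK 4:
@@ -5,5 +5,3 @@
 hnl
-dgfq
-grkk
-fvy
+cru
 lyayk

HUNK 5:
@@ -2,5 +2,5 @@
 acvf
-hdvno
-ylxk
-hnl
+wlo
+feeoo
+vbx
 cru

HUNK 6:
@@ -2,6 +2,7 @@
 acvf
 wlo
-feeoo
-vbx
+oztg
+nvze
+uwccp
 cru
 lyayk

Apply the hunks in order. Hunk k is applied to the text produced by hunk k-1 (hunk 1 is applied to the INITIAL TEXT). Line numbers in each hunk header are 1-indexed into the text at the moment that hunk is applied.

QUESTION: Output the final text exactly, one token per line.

Hunk 1: at line 6 remove [dwms,wmszo,rwxcp] add [grkk,iweaj,zaf] -> 10 lines: mvvi acvf gjon kvev hnl dgfq grkk iweaj zaf zltqc
Hunk 2: at line 1 remove [gjon,kvev] add [hdvno,ylxk] -> 10 lines: mvvi acvf hdvno ylxk hnl dgfq grkk iweaj zaf zltqc
Hunk 3: at line 7 remove [iweaj,zaf] add [fvy,lyayk] -> 10 lines: mvvi acvf hdvno ylxk hnl dgfq grkk fvy lyayk zltqc
Hunk 4: at line 5 remove [dgfq,grkk,fvy] add [cru] -> 8 lines: mvvi acvf hdvno ylxk hnl cru lyayk zltqc
Hunk 5: at line 2 remove [hdvno,ylxk,hnl] add [wlo,feeoo,vbx] -> 8 lines: mvvi acvf wlo feeoo vbx cru lyayk zltqc
Hunk 6: at line 2 remove [feeoo,vbx] add [oztg,nvze,uwccp] -> 9 lines: mvvi acvf wlo oztg nvze uwccp cru lyayk zltqc

Answer: mvvi
acvf
wlo
oztg
nvze
uwccp
cru
lyayk
zltqc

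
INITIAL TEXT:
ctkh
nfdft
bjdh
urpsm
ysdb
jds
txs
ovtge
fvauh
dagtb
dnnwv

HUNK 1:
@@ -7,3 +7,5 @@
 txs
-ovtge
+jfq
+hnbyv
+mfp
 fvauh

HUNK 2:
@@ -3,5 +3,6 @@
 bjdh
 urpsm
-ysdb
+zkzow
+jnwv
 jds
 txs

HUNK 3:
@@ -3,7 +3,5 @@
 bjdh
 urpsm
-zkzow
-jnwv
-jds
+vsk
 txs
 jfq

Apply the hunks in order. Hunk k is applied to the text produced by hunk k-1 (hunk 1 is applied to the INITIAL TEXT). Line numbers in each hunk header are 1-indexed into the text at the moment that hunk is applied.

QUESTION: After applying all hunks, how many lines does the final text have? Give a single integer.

Hunk 1: at line 7 remove [ovtge] add [jfq,hnbyv,mfp] -> 13 lines: ctkh nfdft bjdh urpsm ysdb jds txs jfq hnbyv mfp fvauh dagtb dnnwv
Hunk 2: at line 3 remove [ysdb] add [zkzow,jnwv] -> 14 lines: ctkh nfdft bjdh urpsm zkzow jnwv jds txs jfq hnbyv mfp fvauh dagtb dnnwv
Hunk 3: at line 3 remove [zkzow,jnwv,jds] add [vsk] -> 12 lines: ctkh nfdft bjdh urpsm vsk txs jfq hnbyv mfp fvauh dagtb dnnwv
Final line count: 12

Answer: 12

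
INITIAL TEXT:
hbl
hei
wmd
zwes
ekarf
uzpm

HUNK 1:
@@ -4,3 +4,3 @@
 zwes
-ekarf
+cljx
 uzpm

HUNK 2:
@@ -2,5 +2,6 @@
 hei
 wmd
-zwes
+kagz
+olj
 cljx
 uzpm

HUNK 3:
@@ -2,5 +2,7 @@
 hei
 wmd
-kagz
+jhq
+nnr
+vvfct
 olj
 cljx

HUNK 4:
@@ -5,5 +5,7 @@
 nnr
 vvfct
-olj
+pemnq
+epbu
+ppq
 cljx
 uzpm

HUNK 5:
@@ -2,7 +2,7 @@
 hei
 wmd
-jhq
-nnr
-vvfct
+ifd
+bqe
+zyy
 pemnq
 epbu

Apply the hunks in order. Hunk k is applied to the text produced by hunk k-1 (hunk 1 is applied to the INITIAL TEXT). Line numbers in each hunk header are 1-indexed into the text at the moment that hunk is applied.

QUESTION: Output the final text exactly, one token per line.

Answer: hbl
hei
wmd
ifd
bqe
zyy
pemnq
epbu
ppq
cljx
uzpm

Derivation:
Hunk 1: at line 4 remove [ekarf] add [cljx] -> 6 lines: hbl hei wmd zwes cljx uzpm
Hunk 2: at line 2 remove [zwes] add [kagz,olj] -> 7 lines: hbl hei wmd kagz olj cljx uzpm
Hunk 3: at line 2 remove [kagz] add [jhq,nnr,vvfct] -> 9 lines: hbl hei wmd jhq nnr vvfct olj cljx uzpm
Hunk 4: at line 5 remove [olj] add [pemnq,epbu,ppq] -> 11 lines: hbl hei wmd jhq nnr vvfct pemnq epbu ppq cljx uzpm
Hunk 5: at line 2 remove [jhq,nnr,vvfct] add [ifd,bqe,zyy] -> 11 lines: hbl hei wmd ifd bqe zyy pemnq epbu ppq cljx uzpm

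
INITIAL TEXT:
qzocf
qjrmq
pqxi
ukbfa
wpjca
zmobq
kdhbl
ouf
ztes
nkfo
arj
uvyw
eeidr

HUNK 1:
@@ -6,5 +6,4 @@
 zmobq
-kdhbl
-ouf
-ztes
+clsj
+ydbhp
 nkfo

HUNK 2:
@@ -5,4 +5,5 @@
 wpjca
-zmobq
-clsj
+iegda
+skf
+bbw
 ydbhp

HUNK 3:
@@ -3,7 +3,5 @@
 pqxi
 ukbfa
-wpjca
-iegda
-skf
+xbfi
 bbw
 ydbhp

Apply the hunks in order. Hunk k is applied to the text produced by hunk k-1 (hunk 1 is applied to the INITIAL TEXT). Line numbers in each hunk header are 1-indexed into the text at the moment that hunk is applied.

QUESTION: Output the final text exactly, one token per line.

Hunk 1: at line 6 remove [kdhbl,ouf,ztes] add [clsj,ydbhp] -> 12 lines: qzocf qjrmq pqxi ukbfa wpjca zmobq clsj ydbhp nkfo arj uvyw eeidr
Hunk 2: at line 5 remove [zmobq,clsj] add [iegda,skf,bbw] -> 13 lines: qzocf qjrmq pqxi ukbfa wpjca iegda skf bbw ydbhp nkfo arj uvyw eeidr
Hunk 3: at line 3 remove [wpjca,iegda,skf] add [xbfi] -> 11 lines: qzocf qjrmq pqxi ukbfa xbfi bbw ydbhp nkfo arj uvyw eeidr

Answer: qzocf
qjrmq
pqxi
ukbfa
xbfi
bbw
ydbhp
nkfo
arj
uvyw
eeidr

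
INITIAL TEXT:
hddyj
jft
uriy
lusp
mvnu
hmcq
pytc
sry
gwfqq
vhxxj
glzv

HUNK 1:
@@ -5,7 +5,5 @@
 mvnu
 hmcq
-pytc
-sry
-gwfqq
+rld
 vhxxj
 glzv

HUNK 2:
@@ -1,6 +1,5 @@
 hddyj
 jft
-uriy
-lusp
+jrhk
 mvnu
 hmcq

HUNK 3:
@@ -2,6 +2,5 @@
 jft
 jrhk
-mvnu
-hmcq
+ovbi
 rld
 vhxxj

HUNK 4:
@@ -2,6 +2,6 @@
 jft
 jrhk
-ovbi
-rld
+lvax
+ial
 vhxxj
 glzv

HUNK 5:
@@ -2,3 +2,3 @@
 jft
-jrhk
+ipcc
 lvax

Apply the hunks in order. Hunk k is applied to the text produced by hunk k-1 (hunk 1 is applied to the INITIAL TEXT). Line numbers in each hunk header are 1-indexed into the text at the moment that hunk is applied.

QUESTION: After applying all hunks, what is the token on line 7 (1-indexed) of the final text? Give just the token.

Answer: glzv

Derivation:
Hunk 1: at line 5 remove [pytc,sry,gwfqq] add [rld] -> 9 lines: hddyj jft uriy lusp mvnu hmcq rld vhxxj glzv
Hunk 2: at line 1 remove [uriy,lusp] add [jrhk] -> 8 lines: hddyj jft jrhk mvnu hmcq rld vhxxj glzv
Hunk 3: at line 2 remove [mvnu,hmcq] add [ovbi] -> 7 lines: hddyj jft jrhk ovbi rld vhxxj glzv
Hunk 4: at line 2 remove [ovbi,rld] add [lvax,ial] -> 7 lines: hddyj jft jrhk lvax ial vhxxj glzv
Hunk 5: at line 2 remove [jrhk] add [ipcc] -> 7 lines: hddyj jft ipcc lvax ial vhxxj glzv
Final line 7: glzv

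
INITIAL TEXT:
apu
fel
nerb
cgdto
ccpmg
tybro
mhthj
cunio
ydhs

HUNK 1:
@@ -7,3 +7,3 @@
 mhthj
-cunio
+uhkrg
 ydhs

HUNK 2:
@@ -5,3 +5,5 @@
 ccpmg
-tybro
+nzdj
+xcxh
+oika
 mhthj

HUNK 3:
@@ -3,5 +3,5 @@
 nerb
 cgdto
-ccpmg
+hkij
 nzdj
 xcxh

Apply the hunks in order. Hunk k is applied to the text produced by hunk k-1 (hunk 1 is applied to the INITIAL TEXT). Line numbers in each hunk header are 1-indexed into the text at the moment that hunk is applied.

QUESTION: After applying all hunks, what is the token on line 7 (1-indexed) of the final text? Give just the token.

Answer: xcxh

Derivation:
Hunk 1: at line 7 remove [cunio] add [uhkrg] -> 9 lines: apu fel nerb cgdto ccpmg tybro mhthj uhkrg ydhs
Hunk 2: at line 5 remove [tybro] add [nzdj,xcxh,oika] -> 11 lines: apu fel nerb cgdto ccpmg nzdj xcxh oika mhthj uhkrg ydhs
Hunk 3: at line 3 remove [ccpmg] add [hkij] -> 11 lines: apu fel nerb cgdto hkij nzdj xcxh oika mhthj uhkrg ydhs
Final line 7: xcxh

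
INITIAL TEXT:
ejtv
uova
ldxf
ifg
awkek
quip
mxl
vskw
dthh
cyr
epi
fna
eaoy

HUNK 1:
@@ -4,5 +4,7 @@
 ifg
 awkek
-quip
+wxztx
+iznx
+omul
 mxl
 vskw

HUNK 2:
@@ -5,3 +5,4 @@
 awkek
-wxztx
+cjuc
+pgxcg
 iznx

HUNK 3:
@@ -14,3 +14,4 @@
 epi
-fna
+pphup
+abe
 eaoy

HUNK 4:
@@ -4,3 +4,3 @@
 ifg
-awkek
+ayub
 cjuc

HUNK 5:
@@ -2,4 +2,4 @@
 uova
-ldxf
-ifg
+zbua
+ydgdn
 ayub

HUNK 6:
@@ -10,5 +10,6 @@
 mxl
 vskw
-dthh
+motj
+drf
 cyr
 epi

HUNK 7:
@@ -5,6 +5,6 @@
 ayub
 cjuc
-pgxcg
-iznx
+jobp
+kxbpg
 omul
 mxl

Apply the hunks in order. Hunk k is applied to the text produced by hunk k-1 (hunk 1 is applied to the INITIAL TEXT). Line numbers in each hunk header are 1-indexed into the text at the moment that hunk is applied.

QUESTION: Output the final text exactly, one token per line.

Hunk 1: at line 4 remove [quip] add [wxztx,iznx,omul] -> 15 lines: ejtv uova ldxf ifg awkek wxztx iznx omul mxl vskw dthh cyr epi fna eaoy
Hunk 2: at line 5 remove [wxztx] add [cjuc,pgxcg] -> 16 lines: ejtv uova ldxf ifg awkek cjuc pgxcg iznx omul mxl vskw dthh cyr epi fna eaoy
Hunk 3: at line 14 remove [fna] add [pphup,abe] -> 17 lines: ejtv uova ldxf ifg awkek cjuc pgxcg iznx omul mxl vskw dthh cyr epi pphup abe eaoy
Hunk 4: at line 4 remove [awkek] add [ayub] -> 17 lines: ejtv uova ldxf ifg ayub cjuc pgxcg iznx omul mxl vskw dthh cyr epi pphup abe eaoy
Hunk 5: at line 2 remove [ldxf,ifg] add [zbua,ydgdn] -> 17 lines: ejtv uova zbua ydgdn ayub cjuc pgxcg iznx omul mxl vskw dthh cyr epi pphup abe eaoy
Hunk 6: at line 10 remove [dthh] add [motj,drf] -> 18 lines: ejtv uova zbua ydgdn ayub cjuc pgxcg iznx omul mxl vskw motj drf cyr epi pphup abe eaoy
Hunk 7: at line 5 remove [pgxcg,iznx] add [jobp,kxbpg] -> 18 lines: ejtv uova zbua ydgdn ayub cjuc jobp kxbpg omul mxl vskw motj drf cyr epi pphup abe eaoy

Answer: ejtv
uova
zbua
ydgdn
ayub
cjuc
jobp
kxbpg
omul
mxl
vskw
motj
drf
cyr
epi
pphup
abe
eaoy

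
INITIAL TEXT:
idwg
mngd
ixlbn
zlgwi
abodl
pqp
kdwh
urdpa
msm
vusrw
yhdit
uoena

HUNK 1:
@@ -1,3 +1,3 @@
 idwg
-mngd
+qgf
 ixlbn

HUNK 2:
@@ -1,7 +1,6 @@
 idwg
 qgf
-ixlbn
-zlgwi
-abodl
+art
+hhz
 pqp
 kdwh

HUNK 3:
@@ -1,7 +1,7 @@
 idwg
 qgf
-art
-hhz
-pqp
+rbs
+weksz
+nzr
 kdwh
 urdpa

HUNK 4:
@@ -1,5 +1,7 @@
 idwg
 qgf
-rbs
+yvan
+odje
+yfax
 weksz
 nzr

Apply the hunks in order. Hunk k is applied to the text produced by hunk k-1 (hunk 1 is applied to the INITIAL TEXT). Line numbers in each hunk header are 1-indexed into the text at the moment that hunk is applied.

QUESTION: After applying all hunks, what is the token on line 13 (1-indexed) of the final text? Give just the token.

Answer: uoena

Derivation:
Hunk 1: at line 1 remove [mngd] add [qgf] -> 12 lines: idwg qgf ixlbn zlgwi abodl pqp kdwh urdpa msm vusrw yhdit uoena
Hunk 2: at line 1 remove [ixlbn,zlgwi,abodl] add [art,hhz] -> 11 lines: idwg qgf art hhz pqp kdwh urdpa msm vusrw yhdit uoena
Hunk 3: at line 1 remove [art,hhz,pqp] add [rbs,weksz,nzr] -> 11 lines: idwg qgf rbs weksz nzr kdwh urdpa msm vusrw yhdit uoena
Hunk 4: at line 1 remove [rbs] add [yvan,odje,yfax] -> 13 lines: idwg qgf yvan odje yfax weksz nzr kdwh urdpa msm vusrw yhdit uoena
Final line 13: uoena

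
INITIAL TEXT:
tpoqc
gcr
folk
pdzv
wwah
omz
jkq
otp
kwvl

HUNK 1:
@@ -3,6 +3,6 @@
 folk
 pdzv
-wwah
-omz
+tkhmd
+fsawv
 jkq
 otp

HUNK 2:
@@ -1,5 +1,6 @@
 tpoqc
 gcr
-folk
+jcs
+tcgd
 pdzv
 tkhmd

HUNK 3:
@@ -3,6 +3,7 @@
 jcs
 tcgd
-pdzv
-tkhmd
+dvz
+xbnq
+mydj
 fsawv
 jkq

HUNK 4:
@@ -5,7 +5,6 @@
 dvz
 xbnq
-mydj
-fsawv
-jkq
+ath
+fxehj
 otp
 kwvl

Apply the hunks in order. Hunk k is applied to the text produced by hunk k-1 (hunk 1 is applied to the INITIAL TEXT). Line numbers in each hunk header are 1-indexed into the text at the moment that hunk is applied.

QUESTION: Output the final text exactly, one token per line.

Hunk 1: at line 3 remove [wwah,omz] add [tkhmd,fsawv] -> 9 lines: tpoqc gcr folk pdzv tkhmd fsawv jkq otp kwvl
Hunk 2: at line 1 remove [folk] add [jcs,tcgd] -> 10 lines: tpoqc gcr jcs tcgd pdzv tkhmd fsawv jkq otp kwvl
Hunk 3: at line 3 remove [pdzv,tkhmd] add [dvz,xbnq,mydj] -> 11 lines: tpoqc gcr jcs tcgd dvz xbnq mydj fsawv jkq otp kwvl
Hunk 4: at line 5 remove [mydj,fsawv,jkq] add [ath,fxehj] -> 10 lines: tpoqc gcr jcs tcgd dvz xbnq ath fxehj otp kwvl

Answer: tpoqc
gcr
jcs
tcgd
dvz
xbnq
ath
fxehj
otp
kwvl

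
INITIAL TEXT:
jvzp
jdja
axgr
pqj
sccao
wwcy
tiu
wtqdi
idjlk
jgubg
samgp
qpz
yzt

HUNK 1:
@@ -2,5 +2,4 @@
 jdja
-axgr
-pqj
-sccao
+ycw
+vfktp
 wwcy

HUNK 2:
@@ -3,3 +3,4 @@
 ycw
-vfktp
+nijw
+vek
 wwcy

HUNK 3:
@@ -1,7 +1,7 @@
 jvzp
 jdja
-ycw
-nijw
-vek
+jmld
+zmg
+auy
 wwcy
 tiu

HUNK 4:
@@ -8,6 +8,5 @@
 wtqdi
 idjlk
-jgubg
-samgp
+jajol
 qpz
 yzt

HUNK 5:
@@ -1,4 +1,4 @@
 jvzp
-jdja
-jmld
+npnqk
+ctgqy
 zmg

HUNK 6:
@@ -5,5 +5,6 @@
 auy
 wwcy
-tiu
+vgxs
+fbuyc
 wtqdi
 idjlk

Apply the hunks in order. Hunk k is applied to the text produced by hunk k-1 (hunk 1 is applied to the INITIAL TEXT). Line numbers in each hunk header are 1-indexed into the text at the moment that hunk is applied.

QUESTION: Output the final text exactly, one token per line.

Hunk 1: at line 2 remove [axgr,pqj,sccao] add [ycw,vfktp] -> 12 lines: jvzp jdja ycw vfktp wwcy tiu wtqdi idjlk jgubg samgp qpz yzt
Hunk 2: at line 3 remove [vfktp] add [nijw,vek] -> 13 lines: jvzp jdja ycw nijw vek wwcy tiu wtqdi idjlk jgubg samgp qpz yzt
Hunk 3: at line 1 remove [ycw,nijw,vek] add [jmld,zmg,auy] -> 13 lines: jvzp jdja jmld zmg auy wwcy tiu wtqdi idjlk jgubg samgp qpz yzt
Hunk 4: at line 8 remove [jgubg,samgp] add [jajol] -> 12 lines: jvzp jdja jmld zmg auy wwcy tiu wtqdi idjlk jajol qpz yzt
Hunk 5: at line 1 remove [jdja,jmld] add [npnqk,ctgqy] -> 12 lines: jvzp npnqk ctgqy zmg auy wwcy tiu wtqdi idjlk jajol qpz yzt
Hunk 6: at line 5 remove [tiu] add [vgxs,fbuyc] -> 13 lines: jvzp npnqk ctgqy zmg auy wwcy vgxs fbuyc wtqdi idjlk jajol qpz yzt

Answer: jvzp
npnqk
ctgqy
zmg
auy
wwcy
vgxs
fbuyc
wtqdi
idjlk
jajol
qpz
yzt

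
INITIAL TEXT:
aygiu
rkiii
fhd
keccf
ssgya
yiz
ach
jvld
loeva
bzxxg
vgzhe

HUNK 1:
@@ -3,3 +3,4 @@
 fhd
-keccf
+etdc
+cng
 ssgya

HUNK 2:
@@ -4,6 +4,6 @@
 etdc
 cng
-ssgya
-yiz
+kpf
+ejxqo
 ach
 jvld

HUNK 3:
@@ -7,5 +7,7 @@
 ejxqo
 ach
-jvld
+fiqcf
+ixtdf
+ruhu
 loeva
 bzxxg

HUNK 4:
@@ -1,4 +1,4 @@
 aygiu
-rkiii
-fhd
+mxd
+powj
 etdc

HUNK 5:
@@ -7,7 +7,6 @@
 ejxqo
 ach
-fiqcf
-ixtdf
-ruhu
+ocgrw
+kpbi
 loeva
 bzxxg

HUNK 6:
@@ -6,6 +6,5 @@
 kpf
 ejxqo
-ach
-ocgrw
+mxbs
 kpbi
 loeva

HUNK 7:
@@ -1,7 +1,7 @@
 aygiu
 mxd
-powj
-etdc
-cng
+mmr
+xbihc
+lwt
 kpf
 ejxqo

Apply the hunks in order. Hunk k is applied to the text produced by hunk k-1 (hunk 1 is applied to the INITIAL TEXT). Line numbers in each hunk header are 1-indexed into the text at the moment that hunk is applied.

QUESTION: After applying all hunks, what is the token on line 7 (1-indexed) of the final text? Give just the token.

Hunk 1: at line 3 remove [keccf] add [etdc,cng] -> 12 lines: aygiu rkiii fhd etdc cng ssgya yiz ach jvld loeva bzxxg vgzhe
Hunk 2: at line 4 remove [ssgya,yiz] add [kpf,ejxqo] -> 12 lines: aygiu rkiii fhd etdc cng kpf ejxqo ach jvld loeva bzxxg vgzhe
Hunk 3: at line 7 remove [jvld] add [fiqcf,ixtdf,ruhu] -> 14 lines: aygiu rkiii fhd etdc cng kpf ejxqo ach fiqcf ixtdf ruhu loeva bzxxg vgzhe
Hunk 4: at line 1 remove [rkiii,fhd] add [mxd,powj] -> 14 lines: aygiu mxd powj etdc cng kpf ejxqo ach fiqcf ixtdf ruhu loeva bzxxg vgzhe
Hunk 5: at line 7 remove [fiqcf,ixtdf,ruhu] add [ocgrw,kpbi] -> 13 lines: aygiu mxd powj etdc cng kpf ejxqo ach ocgrw kpbi loeva bzxxg vgzhe
Hunk 6: at line 6 remove [ach,ocgrw] add [mxbs] -> 12 lines: aygiu mxd powj etdc cng kpf ejxqo mxbs kpbi loeva bzxxg vgzhe
Hunk 7: at line 1 remove [powj,etdc,cng] add [mmr,xbihc,lwt] -> 12 lines: aygiu mxd mmr xbihc lwt kpf ejxqo mxbs kpbi loeva bzxxg vgzhe
Final line 7: ejxqo

Answer: ejxqo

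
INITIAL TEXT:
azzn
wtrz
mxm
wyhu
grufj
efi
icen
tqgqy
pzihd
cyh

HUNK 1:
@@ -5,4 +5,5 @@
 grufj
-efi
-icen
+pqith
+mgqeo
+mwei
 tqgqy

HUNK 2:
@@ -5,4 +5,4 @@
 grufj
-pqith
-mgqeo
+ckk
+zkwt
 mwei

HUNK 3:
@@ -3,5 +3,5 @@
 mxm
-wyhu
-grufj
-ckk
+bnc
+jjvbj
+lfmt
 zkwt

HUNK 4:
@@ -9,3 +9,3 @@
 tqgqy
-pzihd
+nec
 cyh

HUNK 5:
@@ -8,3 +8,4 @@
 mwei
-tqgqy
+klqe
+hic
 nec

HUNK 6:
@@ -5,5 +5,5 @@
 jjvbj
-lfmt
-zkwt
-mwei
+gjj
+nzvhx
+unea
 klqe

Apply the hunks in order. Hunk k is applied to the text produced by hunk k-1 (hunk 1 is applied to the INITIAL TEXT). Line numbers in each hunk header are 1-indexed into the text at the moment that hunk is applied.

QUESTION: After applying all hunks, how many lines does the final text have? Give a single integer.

Hunk 1: at line 5 remove [efi,icen] add [pqith,mgqeo,mwei] -> 11 lines: azzn wtrz mxm wyhu grufj pqith mgqeo mwei tqgqy pzihd cyh
Hunk 2: at line 5 remove [pqith,mgqeo] add [ckk,zkwt] -> 11 lines: azzn wtrz mxm wyhu grufj ckk zkwt mwei tqgqy pzihd cyh
Hunk 3: at line 3 remove [wyhu,grufj,ckk] add [bnc,jjvbj,lfmt] -> 11 lines: azzn wtrz mxm bnc jjvbj lfmt zkwt mwei tqgqy pzihd cyh
Hunk 4: at line 9 remove [pzihd] add [nec] -> 11 lines: azzn wtrz mxm bnc jjvbj lfmt zkwt mwei tqgqy nec cyh
Hunk 5: at line 8 remove [tqgqy] add [klqe,hic] -> 12 lines: azzn wtrz mxm bnc jjvbj lfmt zkwt mwei klqe hic nec cyh
Hunk 6: at line 5 remove [lfmt,zkwt,mwei] add [gjj,nzvhx,unea] -> 12 lines: azzn wtrz mxm bnc jjvbj gjj nzvhx unea klqe hic nec cyh
Final line count: 12

Answer: 12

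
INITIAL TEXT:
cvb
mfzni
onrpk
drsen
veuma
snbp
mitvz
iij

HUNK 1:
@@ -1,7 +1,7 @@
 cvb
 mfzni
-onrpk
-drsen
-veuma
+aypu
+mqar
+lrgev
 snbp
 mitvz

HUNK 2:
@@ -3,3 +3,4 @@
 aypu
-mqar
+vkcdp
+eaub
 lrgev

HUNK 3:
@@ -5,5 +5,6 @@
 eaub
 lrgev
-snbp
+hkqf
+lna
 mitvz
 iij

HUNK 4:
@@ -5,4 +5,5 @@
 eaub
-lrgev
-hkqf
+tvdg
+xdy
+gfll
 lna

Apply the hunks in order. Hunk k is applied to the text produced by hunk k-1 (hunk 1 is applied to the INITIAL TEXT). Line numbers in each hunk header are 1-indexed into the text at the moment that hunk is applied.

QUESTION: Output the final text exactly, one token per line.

Answer: cvb
mfzni
aypu
vkcdp
eaub
tvdg
xdy
gfll
lna
mitvz
iij

Derivation:
Hunk 1: at line 1 remove [onrpk,drsen,veuma] add [aypu,mqar,lrgev] -> 8 lines: cvb mfzni aypu mqar lrgev snbp mitvz iij
Hunk 2: at line 3 remove [mqar] add [vkcdp,eaub] -> 9 lines: cvb mfzni aypu vkcdp eaub lrgev snbp mitvz iij
Hunk 3: at line 5 remove [snbp] add [hkqf,lna] -> 10 lines: cvb mfzni aypu vkcdp eaub lrgev hkqf lna mitvz iij
Hunk 4: at line 5 remove [lrgev,hkqf] add [tvdg,xdy,gfll] -> 11 lines: cvb mfzni aypu vkcdp eaub tvdg xdy gfll lna mitvz iij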